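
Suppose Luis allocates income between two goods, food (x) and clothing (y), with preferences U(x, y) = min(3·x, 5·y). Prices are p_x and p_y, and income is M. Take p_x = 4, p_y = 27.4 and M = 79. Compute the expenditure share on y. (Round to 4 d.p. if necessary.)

Demand: x*(p_x,p_y,M) = 5·M/(5·p_x + 3·p_y), y* = 3·M/(5·p_x + 3·p_y).
Here 5·4 + 3·27.4 = 102.2, giving x* = 3.865 and y* = 2.319.
Expenditure on y: 27.4·2.319 = 63.5401; share = 0.8043.

share on y = 0.8043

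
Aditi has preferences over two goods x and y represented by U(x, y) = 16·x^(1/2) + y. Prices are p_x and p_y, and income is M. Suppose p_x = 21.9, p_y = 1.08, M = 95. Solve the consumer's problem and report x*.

Utility is quasi-linear in y; the FOC for x is 8/√x = p_x/p_y.
Thus x* = (8·p_y/p_x)² — independent of M — with the rest of income spent on y.
Plugging in: x* = (8·1.08/21.9)² = 0.1556.

x* = 0.1556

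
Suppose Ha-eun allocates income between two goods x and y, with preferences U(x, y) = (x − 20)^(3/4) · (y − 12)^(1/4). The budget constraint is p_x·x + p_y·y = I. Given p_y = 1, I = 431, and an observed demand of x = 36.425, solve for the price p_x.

p_x = 10

MRS = 3·(y−12)/(x−20). Tangency with p_x/p_y gives y−12 = (1/3)·(p_x/p_y)·(x−20).
Substituting into the budget: x* = 20 + 0.75·(I − 20·p_x − 12·p_y)/p_x, and y* = 12 + 0.25·(…)/p_y.
Set x* = 36.425 in the demand function and solve for p_x: p_x = 10.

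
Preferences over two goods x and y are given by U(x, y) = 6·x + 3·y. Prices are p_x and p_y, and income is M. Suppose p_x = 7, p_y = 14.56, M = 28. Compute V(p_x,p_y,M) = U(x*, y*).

Linear utility — the consumer picks whichever good has higher MU/price: 6/7 = 0.8571 vs 3/14.56 = 0.206.
x gives more utility per dollar, so spend all income on x: x* = M/p_x, y* = 0.
Numerically: x* = 4, y* = 0.
Utility at the optimum: U(4, 0) = 24.

V = 24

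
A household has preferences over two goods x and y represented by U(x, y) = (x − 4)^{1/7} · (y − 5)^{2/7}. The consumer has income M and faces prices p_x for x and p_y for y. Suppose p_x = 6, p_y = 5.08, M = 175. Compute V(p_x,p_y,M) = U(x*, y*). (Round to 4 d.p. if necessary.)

V = 2.9394

Let x' = x−4, y' = y−5. MRS = (1/2)·y'/x' = p_x/p_y.
Substituting into the budget: x* = 4 + 1/3·(M − 4·p_x − 5·p_y)/p_x, and y* = 5 + 2/3·(…)/p_y.
Discretionary income = 175 − 4·6 − 5·5.08 = 125.6; x* = 4 + 1/3·125.6/6 = 10.9778; y* = 5 + 2/3·125.6/5.08 = 21.4829.
Utility at the optimum: U(10.9778, 21.4829) = 2.9394.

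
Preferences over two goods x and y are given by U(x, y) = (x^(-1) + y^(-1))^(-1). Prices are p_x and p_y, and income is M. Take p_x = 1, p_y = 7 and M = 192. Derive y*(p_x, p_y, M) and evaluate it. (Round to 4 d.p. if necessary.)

y* = 19.9051

Substitute y = (y/x)·x into the budget: x* = M/(p_x + p_y·(y/x)).
Numerically y/x = 0.377964, so x* = 192/(1 + 7·0.377964) = 52.664 and y* = 0.377964·52.664 = 19.9051.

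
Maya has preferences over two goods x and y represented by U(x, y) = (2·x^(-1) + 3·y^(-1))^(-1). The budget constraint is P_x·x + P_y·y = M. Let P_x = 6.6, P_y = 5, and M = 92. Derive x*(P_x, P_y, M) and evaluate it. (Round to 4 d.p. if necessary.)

x* = 6.747

MU_x ∝ 2·x^(-2), MU_y ∝ 3·y^(-2), so MRS = (2/3)·(y/x)^(2) = P_x/P_y.
Solve for the ratio: y/x = [(3/2)·P_x/P_y]^(0.5).
Substitute y = (y/x)·x into the budget: x* = M/(P_x + P_y·(y/x)).
Numerically y/x = 1.407125, so x* = 92/(6.6 + 5·1.407125) = 6.747.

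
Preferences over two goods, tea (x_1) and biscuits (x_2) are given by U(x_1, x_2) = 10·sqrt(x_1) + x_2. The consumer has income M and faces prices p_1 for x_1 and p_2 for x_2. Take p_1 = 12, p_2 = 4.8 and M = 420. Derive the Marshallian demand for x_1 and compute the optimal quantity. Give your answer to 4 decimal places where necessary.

x_1* = 4

Solve: √x_1 = 5·p_2/p_1, so x_1*(p_1,p_2) = (5·p_2/p_1)², and x_2* = (M − p_1·x_1*)/p_2.
Plugging in: x_1* = (5·4.8/12)² = 4.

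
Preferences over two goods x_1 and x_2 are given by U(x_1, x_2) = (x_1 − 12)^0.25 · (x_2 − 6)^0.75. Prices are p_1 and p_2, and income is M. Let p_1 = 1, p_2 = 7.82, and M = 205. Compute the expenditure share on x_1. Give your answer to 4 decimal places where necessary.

MRS = (1/3)·(x_2−6)/(x_1−12). Tangency with p_1/p_2 gives x_2−6 = 3·(p_1/p_2)·(x_1−12).
After buying the subsistence bundle (12, 6), a share 0.25 of the remaining income goes to x_1: x_1* = 12 + 0.25·(M − 12p_1 − 6p_2)/p_1.
Discretionary income = 205 − 12·1 − 6·7.82 = 146.08; x_1* = 12 + 0.25·146.08/1 = 48.52; x_2* = 6 + 0.75·146.08/7.82 = 20.0102.
Expenditure on x_1: 1·48.52 = 48.52; share = 0.2367.

share on x_1 = 0.2367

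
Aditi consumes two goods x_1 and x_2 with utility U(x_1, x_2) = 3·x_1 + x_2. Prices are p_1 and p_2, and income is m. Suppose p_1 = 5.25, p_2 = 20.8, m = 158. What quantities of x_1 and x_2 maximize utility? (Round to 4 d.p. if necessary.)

Perfect substitutes: compare marginal utility per dollar. 3/p_1 vs 1/p_2 → 0.5714 vs 0.0481.
x_1 gives more utility per dollar, so spend all income on x_1: x_1* = m/p_1, x_2* = 0.
Numerically: x_1* = 30.0952, x_2* = 0.

x_1* = 30.0952, x_2* = 0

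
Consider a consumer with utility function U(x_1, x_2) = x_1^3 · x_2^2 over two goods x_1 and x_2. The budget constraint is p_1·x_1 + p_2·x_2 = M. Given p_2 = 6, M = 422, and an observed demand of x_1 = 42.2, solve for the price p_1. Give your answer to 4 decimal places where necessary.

Tangency: MRS = (3/2)·x_2/x_1 = p_1/p_2.
Rearranging, p_2·x_2 = (2/3)·p_1·x_1. Substituting into the budget gives p_1·x_1·(1 + (2/3)) = M.
Demand: x_1*(p_1,p_2,M) = 0.6·M/p_1 and x_2* = 0.4·M/p_2.
Set x_1* = 42.2 in the demand function and solve for p_1: p_1 = 6.

p_1 = 6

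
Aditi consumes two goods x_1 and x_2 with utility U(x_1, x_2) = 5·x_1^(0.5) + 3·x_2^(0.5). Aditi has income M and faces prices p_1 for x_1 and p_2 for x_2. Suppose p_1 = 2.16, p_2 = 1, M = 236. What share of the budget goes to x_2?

From the CES first-order condition, (5/3)·(x_2/x_1)^(0.5) = p_1/p_2.
Solve for the ratio: x_2/x_1 = [(3/5)·p_1/p_2]^(2).
With the ratio pinned down, the budget gives x_1* = M/(p_1 + p_2·(x_2/x_1)) and x_2* = (x_2/x_1)·x_1*.
Numerically x_2/x_1 = 1.679616, so x_1* = 236/(2.16 + 1·1.679616) = 61.4645 and x_2* = 1.679616·61.4645 = 103.2367.
Expenditure on x_2: 1·103.2367 = 103.2367; share = 0.4374.

share on x_2 = 0.4374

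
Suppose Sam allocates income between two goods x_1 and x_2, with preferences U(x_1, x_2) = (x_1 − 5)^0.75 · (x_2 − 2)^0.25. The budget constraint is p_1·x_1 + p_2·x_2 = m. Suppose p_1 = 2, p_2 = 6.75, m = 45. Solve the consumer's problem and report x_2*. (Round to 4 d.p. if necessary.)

x_2* = 2.7963

Substituting into the budget: x_1* = 5 + 0.75·(m − 5·p_1 − 2·p_2)/p_1, and x_2* = 2 + 0.25·(…)/p_2.
Discretionary income = 45 − 5·2 − 2·6.75 = 21.5; x_2* = 2 + 0.25·21.5/6.75 = 2.7963.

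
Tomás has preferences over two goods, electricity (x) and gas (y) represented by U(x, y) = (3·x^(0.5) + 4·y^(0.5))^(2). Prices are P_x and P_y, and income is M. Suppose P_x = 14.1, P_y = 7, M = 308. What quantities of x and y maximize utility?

x* = 4.7684, y* = 34.395

From the CES first-order condition, (3/4)·(y/x)^(0.5) = P_x/P_y.
Hence y/x = ((4/3)·P_x/P_y)^(1/(0.5)), i.e. raised to the 2 power.
Substitute y = (y/x)·x into the budget: x* = M/(P_x + P_y·(y/x)).
Numerically y/x = 7.213061, so x* = 308/(14.1 + 7·7.213061) = 4.7684 and y* = 7.213061·4.7684 = 34.395.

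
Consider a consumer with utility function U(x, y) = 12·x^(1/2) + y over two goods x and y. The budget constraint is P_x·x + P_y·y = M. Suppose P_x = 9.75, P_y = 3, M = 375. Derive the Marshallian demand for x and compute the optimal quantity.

x* = 3.4083

MU_x = 6/√x, MU_y = 1. Tangency: 6/√x = P_x/P_y.
Thus x* = (6·P_y/P_x)² — independent of M — with the rest of income spent on y.
Plugging in: x* = (6·3/9.75)² = 3.4083.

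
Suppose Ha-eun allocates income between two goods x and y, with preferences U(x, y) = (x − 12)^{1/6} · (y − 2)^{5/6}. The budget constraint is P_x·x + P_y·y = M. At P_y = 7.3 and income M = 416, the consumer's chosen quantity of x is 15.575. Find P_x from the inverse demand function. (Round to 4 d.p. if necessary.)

P_x = 12

This is Cobb-Douglas in (x−12, y−2): tangency gives 1/6·P_y·(y−2) = 5/6·P_x·(x−12).
Substituting into the budget: x* = 12 + 1/6·(M − 12·P_x − 2·P_y)/P_x, and y* = 2 + 5/6·(…)/P_y.
Set x* = 15.575 in the demand function and solve for P_x: P_x = 12.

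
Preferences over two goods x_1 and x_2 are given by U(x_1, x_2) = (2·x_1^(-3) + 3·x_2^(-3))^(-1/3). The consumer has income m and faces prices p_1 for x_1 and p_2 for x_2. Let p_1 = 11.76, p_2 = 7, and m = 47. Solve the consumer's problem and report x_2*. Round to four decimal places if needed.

x_2* = 2.8775

From the CES first-order condition, (2/3)·(x_2/x_1)^(4) = p_1/p_2.
Solve for the ratio: x_2/x_1 = [(3/2)·p_1/p_2]^(0.25).
Substitute x_2 = (x_2/x_1)·x_1 into the budget: x_1* = m/(p_1 + p_2·(x_2/x_1)).
Numerically x_2/x_1 = 1.259941, so x_1* = 47/(11.76 + 7·1.259941) = 2.2838 and x_2* = 1.259941·2.2838 = 2.8775.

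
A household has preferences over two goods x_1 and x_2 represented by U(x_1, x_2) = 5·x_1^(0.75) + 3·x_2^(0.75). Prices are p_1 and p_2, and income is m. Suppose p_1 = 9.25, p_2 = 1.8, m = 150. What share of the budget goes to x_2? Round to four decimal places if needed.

From the CES first-order condition, (5/3)·(x_2/x_1)^(0.25) = p_1/p_2.
Hence x_2/x_1 = ((3/5)·p_1/p_2)^(1/(0.25)), i.e. raised to the 4 power.
With the ratio pinned down, the budget gives x_1* = m/(p_1 + p_2·(x_2/x_1)) and x_2* = (x_2/x_1)·x_1*.
Numerically x_2/x_1 = 90.381993, so x_1* = 150/(9.25 + 1.8·90.381993) = 0.8724 and x_2* = 90.381993·0.8724 = 78.8501.
Expenditure on x_2: 1.8·78.8501 = 141.9302; share = 0.9462.

share on x_2 = 0.9462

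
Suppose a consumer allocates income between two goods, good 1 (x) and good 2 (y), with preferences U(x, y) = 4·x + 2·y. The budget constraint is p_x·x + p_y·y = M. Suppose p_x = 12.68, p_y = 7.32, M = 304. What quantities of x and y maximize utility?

Perfect substitutes: compare marginal utility per dollar. 4/p_x vs 2/p_y → 0.3155 vs 0.2732.
x gives more utility per dollar, so spend all income on x: x* = M/p_x, y* = 0.
Numerically: x* = 23.9748, y* = 0.

x* = 23.9748, y* = 0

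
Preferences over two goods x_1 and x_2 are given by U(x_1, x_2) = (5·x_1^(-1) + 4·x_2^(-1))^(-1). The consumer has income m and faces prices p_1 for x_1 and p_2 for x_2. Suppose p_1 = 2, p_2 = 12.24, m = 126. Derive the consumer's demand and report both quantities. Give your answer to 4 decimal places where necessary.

x_1* = 19.6097, x_2* = 7.0899

From the CES first-order condition, (5/4)·(x_2/x_1)^(2) = p_1/p_2.
Hence x_2/x_1 = ((4/5)·p_1/p_2)^(1/(2)), i.e. raised to the 0.5 power.
With the ratio pinned down, the budget gives x_1* = m/(p_1 + p_2·(x_2/x_1)) and x_2* = (x_2/x_1)·x_1*.
Numerically x_2/x_1 = 0.361551, so x_1* = 126/(2 + 12.24·0.361551) = 19.6097 and x_2* = 0.361551·19.6097 = 7.0899.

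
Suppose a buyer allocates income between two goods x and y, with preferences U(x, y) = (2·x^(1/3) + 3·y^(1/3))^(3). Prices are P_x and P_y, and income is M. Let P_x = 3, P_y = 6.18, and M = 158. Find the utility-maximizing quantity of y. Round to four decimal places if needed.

y* = 14.3529

Numerically y/x = 0.62135, so x* = 158/(3 + 6.18·0.62135) = 23.0996 and y* = 0.62135·23.0996 = 14.3529.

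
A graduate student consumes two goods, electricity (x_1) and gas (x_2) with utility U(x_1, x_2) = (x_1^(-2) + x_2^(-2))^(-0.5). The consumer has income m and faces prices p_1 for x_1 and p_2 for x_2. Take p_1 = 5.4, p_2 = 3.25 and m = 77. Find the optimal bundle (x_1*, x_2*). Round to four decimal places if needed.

x_1* = 8.3249, x_2* = 9.8601

From the CES first-order condition, (x_2/x_1)^(3) = p_1/p_2.
Hence x_2/x_1 = (p_1/p_2)^(1/(3)), i.e. raised to the 1/3 power.
Substitute x_2 = (x_2/x_1)·x_1 into the budget: x_1* = m/(p_1 + p_2·(x_2/x_1)).
Numerically x_2/x_1 = 1.184414, so x_1* = 77/(5.4 + 3.25·1.184414) = 8.3249 and x_2* = 1.184414·8.3249 = 9.8601.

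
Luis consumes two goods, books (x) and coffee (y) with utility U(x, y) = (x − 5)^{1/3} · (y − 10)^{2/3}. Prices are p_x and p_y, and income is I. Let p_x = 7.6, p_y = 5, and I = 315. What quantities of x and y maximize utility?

x* = 14.9561, y* = 40.2667

MRS = (1/2)·(y−10)/(x−5). Tangency with p_x/p_y gives y−10 = 2·(p_x/p_y)·(x−5).
Substituting into the budget: x* = 5 + 1/3·(I − 5·p_x − 10·p_y)/p_x, and y* = 10 + 2/3·(…)/p_y.
Discretionary income = 315 − 5·7.6 − 10·5 = 227; x* = 5 + 1/3·227/7.6 = 14.9561; y* = 10 + 2/3·227/5 = 40.2667.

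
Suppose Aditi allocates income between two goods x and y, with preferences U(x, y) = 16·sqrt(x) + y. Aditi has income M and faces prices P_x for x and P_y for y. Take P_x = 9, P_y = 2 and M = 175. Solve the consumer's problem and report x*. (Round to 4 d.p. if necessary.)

x* = 3.1605

Utility is quasi-linear in y; the FOC for x is 8/√x = P_x/P_y.
Solve: √x = 8·P_y/P_x, so x*(P_x,P_y) = (8·P_y/P_x)², and y* = (M − P_x·x*)/P_y.
Plugging in: x* = (8·2/9)² = 3.1605.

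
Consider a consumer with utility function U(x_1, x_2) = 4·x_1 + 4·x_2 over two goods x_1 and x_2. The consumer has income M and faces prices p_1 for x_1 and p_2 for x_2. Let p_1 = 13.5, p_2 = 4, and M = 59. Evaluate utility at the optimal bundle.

Linear utility — the consumer picks whichever good has higher MU/price: 4/13.5 = 0.2963 vs 4/4 = 1.
x_2 gives more utility per dollar, so spend all income on x_2: x_2* = M/p_2, x_1* = 0.
Numerically: x_1* = 0, x_2* = 14.75.
Utility at the optimum: U(0, 14.75) = 59.

V = 59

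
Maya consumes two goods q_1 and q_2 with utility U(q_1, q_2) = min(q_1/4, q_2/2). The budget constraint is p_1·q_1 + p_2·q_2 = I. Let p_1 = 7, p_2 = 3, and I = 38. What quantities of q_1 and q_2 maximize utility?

Leontief preferences: the optimum is at the kink where q_1/4 = q_2/2, i.e. q_2 = (1/2)·q_1.
Budget: p_1·q_1 + p_2·(1/2)·q_1 = I, so (4·p_1 + 2·p_2)·q_1 = 4·I.
Demand: q_1*(p_1,p_2,I) = 4·I/(4·p_1 + 2·p_2), q_2* = 2·I/(4·p_1 + 2·p_2).
Here 4·7 + 2·3 = 34, giving q_1* = 4.4706 and q_2* = 2.2353.

q_1* = 4.4706, q_2* = 2.2353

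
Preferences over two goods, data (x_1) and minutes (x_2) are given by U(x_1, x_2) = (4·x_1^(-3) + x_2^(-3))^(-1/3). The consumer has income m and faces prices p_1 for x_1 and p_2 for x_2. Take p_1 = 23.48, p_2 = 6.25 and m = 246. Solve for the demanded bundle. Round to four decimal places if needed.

MU_x_1 ∝ 4·x_1^(-4), MU_x_2 ∝ x_2^(-4), so MRS = 4·(x_2/x_1)^(4) = p_1/p_2.
Solve for the ratio: x_2/x_1 = [(1/4)·p_1/p_2]^(0.25).
Substitute x_2 = (x_2/x_1)·x_1 into the budget: x_1* = m/(p_1 + p_2·(x_2/x_1)).
Numerically x_2/x_1 = 0.984441, so x_1* = 246/(23.48 + 6.25·0.984441) = 8.3016 and x_2* = 0.984441·8.3016 = 8.1725.

x_1* = 8.3016, x_2* = 8.1725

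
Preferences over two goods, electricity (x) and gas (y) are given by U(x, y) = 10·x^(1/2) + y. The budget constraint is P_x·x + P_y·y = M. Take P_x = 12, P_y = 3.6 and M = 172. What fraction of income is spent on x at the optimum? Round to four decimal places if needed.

MU_x = 5/√x, MU_y = 1. Tangency: 5/√x = P_x/P_y.
Solve: √x = 5·P_y/P_x, so x*(P_x,P_y) = (5·P_y/P_x)², and y* = (M − P_x·x*)/P_y.
Plugging in: x* = (5·3.6/12)² = 2.25, y* = 40.2778.
Expenditure on x: 12·2.25 = 27; share = 0.157.

share on x = 0.157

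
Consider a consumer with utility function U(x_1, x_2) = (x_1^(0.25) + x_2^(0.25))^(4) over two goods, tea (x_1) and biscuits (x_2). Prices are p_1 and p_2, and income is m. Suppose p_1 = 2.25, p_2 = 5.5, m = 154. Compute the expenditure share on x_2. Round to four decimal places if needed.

MRS = MU_x_1/MU_x_2 = (x_2/x_1)^(0.75). Set equal to p_1/p_2.
Solve for the ratio: x_2/x_1 = [p_1/p_2]^(4/3).
With the ratio pinned down, the budget gives x_1* = m/(p_1 + p_2·(x_2/x_1)) and x_2* = (x_2/x_1)·x_1*.
Numerically x_2/x_1 = 0.303687, so x_1* = 154/(2.25 + 5.5·0.303687) = 39.2829 and x_2* = 0.303687·39.2829 = 11.9297.
Expenditure on x_2: 5.5·11.9297 = 65.6134; share = 0.4261.

share on x_2 = 0.4261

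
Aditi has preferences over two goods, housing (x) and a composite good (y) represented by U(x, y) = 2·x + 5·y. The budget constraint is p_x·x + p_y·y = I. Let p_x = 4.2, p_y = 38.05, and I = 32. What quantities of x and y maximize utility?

Perfect substitutes: compare marginal utility per dollar. 2/p_x vs 5/p_y → 0.4762 vs 0.1314.
x gives more utility per dollar, so spend all income on x: x* = I/p_x, y* = 0.
Numerically: x* = 7.619, y* = 0.

x* = 7.619, y* = 0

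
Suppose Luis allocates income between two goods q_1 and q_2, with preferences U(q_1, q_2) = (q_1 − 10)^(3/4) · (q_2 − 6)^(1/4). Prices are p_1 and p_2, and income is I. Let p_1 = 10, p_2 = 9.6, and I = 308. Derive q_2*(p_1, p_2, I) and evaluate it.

q_2* = 9.9167

This is Cobb-Douglas in (q_1−10, q_2−6): tangency gives 0.75·p_2·(q_2−6) = 0.25·p_1·(q_1−10).
After buying the subsistence bundle (10, 6), a share 0.75 of the remaining income goes to q_1: q_1* = 10 + 0.75·(I − 10p_1 − 6p_2)/p_1.
Discretionary income = 308 − 10·10 − 6·9.6 = 150.4; q_2* = 6 + 0.25·150.4/9.6 = 9.9167.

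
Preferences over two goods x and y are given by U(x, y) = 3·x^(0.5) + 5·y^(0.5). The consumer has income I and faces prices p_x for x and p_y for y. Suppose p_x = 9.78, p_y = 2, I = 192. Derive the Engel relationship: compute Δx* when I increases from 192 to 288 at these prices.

Δx* = 0.6731

MRS = MU_x/MU_y = (3/5)·(y/x)^(0.5). Set equal to p_x/p_y.
Hence y/x = ((5/3)·p_x/p_y)^(1/(0.5)), i.e. raised to the 2 power.
Substitute y = (y/x)·x into the budget: x* = I/(p_x + p_y·(y/x)).
Numerically y/x = 66.4225, so x* = 192/(9.78 + 2·66.4225) = 1.3462.
At I' = 288: x* = 2.0193. Change: 2.0193 − 1.3462 = 0.6731.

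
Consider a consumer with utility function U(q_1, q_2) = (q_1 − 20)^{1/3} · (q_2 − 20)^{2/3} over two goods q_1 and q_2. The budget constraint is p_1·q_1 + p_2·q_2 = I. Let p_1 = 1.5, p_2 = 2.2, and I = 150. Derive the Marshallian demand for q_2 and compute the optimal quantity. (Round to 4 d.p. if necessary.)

q_2* = 43.0303

Let q_1' = q_1−20, q_2' = q_2−20. MRS = (1/2)·q_2'/q_1' = p_1/p_2.
Substituting into the budget: q_1* = 20 + 1/3·(I − 20·p_1 − 20·p_2)/p_1, and q_2* = 20 + 2/3·(…)/p_2.
Discretionary income = 150 − 20·1.5 − 20·2.2 = 76; q_2* = 20 + 2/3·76/2.2 = 43.0303.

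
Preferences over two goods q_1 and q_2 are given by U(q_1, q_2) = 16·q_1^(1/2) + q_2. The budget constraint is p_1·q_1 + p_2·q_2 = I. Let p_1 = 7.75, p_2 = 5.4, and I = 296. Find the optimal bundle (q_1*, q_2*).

q_1* = 31.0716, q_2* = 10.2213

Set MRS = p_1/p_2: 8·q_1^(−1/2) = p_1/p_2.
Thus q_1* = (8·p_2/p_1)² — independent of I — with the rest of income spent on q_2.
Plugging in: q_1* = (8·5.4/7.75)² = 31.0716, q_2* = 10.2213.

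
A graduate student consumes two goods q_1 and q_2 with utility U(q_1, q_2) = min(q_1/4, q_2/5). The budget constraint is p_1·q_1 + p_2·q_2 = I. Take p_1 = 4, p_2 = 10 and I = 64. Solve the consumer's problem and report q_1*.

With perfect complements, no substitution: consume in ratio q_1:q_2 = 4:5.
Budget: p_1·q_1 + p_2·(5/4)·q_1 = I, so (4·p_1 + 5·p_2)·q_1 = 4·I.
Demand: q_1*(p_1,p_2,I) = 4·I/(4·p_1 + 5·p_2), q_2* = 5·I/(4·p_1 + 5·p_2).
Here 4·4 + 5·10 = 66, giving q_1* = 3.8788.

q_1* = 3.8788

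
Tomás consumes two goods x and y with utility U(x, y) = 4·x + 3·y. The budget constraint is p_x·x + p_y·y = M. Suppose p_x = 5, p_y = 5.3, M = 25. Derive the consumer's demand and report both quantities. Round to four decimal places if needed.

x* = 5, y* = 0

Numerically: x* = 5, y* = 0.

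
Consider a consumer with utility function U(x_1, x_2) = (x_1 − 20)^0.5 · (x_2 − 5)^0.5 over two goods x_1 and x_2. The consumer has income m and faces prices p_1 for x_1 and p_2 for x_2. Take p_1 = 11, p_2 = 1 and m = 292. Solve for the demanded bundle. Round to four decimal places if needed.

This is Cobb-Douglas in (x_1−20, x_2−5): tangency gives 0.5·p_2·(x_2−5) = 0.5·p_1·(x_1−20).
Substituting into the budget: x_1* = 20 + 0.5·(m − 20·p_1 − 5·p_2)/p_1, and x_2* = 5 + 0.5·(…)/p_2.
Discretionary income = 292 − 20·11 − 5·1 = 67; x_1* = 20 + 0.5·67/11 = 23.0455; x_2* = 5 + 0.5·67/1 = 38.5.

x_1* = 23.0455, x_2* = 38.5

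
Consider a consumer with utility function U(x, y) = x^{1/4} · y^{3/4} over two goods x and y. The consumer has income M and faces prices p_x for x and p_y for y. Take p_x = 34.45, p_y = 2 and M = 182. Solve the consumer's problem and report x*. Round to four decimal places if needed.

x* = 1.3208

At p_x=34.45, p_y=2, M=182: x* = 0.25·182/34.45 = 1.3208.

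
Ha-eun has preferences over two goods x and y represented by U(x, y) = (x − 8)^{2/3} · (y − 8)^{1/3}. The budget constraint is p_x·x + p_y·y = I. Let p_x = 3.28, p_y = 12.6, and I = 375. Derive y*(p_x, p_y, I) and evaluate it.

MRS = 2·(y−8)/(x−8). Tangency with p_x/p_y gives y−8 = (1/2)·(p_x/p_y)·(x−8).
Substituting into the budget: x* = 8 + 2/3·(I − 8·p_x − 8·p_y)/p_x, and y* = 8 + 1/3·(…)/p_y.
Discretionary income = 375 − 8·3.28 − 8·12.6 = 247.96; y* = 8 + 1/3·247.96/12.6 = 14.5598.

y* = 14.5598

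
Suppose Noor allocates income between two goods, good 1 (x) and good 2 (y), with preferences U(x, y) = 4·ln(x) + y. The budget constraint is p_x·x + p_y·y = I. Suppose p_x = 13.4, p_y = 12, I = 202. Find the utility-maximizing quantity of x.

At the given prices: x* = 4·12/13.4 = 3.5821.

x* = 3.5821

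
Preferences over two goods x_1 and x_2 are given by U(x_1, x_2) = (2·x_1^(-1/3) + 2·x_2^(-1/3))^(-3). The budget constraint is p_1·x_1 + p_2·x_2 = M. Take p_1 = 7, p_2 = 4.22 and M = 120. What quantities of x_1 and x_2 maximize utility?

x_1* = 9.1129, x_2* = 13.3198

MRS = MU_x_1/MU_x_2 = (x_2/x_1)^(4/3). Set equal to p_1/p_2.
Solve for the ratio: x_2/x_1 = [p_1/p_2]^(0.75).
With the ratio pinned down, the budget gives x_1* = M/(p_1 + p_2·(x_2/x_1)) and x_2* = (x_2/x_1)·x_1*.
Numerically x_2/x_1 = 1.461636, so x_1* = 120/(7 + 4.22·1.461636) = 9.1129 and x_2* = 1.461636·9.1129 = 13.3198.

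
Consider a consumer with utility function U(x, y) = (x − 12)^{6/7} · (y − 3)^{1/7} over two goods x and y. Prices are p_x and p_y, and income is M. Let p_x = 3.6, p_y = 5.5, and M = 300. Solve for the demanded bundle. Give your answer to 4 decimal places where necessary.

MRS = 6·(y−3)/(x−12). Tangency with p_x/p_y gives y−3 = (1/6)·(p_x/p_y)·(x−12).
After buying the subsistence bundle (12, 3), a share 6/7 of the remaining income goes to x: x* = 12 + 6/7·(M − 12p_x − 3p_y)/p_x.
Discretionary income = 300 − 12·3.6 − 3·5.5 = 240.3; x* = 12 + 6/7·240.3/3.6 = 69.2143; y* = 3 + 1/7·240.3/5.5 = 9.2416.

x* = 69.2143, y* = 9.2416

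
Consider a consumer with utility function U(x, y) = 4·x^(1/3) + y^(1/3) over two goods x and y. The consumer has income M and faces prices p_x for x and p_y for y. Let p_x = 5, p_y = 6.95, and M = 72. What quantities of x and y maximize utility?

x* = 13.0196, y* = 0.9931

MU_x ∝ 4·x^(-2/3), MU_y ∝ y^(-2/3), so MRS = 4·(y/x)^(2/3) = p_x/p_y.
Solve for the ratio: y/x = [(1/4)·p_x/p_y]^(1.5).
With the ratio pinned down, the budget gives x* = M/(p_x + p_y·(y/x)) and y* = (y/x)·x*.
Numerically y/x = 0.076276, so x* = 72/(5 + 6.95·0.076276) = 13.0196 and y* = 0.076276·13.0196 = 0.9931.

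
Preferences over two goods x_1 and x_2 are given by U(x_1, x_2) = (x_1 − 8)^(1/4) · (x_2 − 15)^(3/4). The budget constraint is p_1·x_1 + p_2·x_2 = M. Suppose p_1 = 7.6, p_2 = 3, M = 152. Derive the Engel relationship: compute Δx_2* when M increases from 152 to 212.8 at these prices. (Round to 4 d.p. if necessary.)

Δx_2* = 15.2

Substituting into the budget: x_1* = 8 + 0.25·(M − 8·p_1 − 15·p_2)/p_1, and x_2* = 15 + 0.75·(…)/p_2.
Discretionary income = 152 − 8·7.6 − 15·3 = 46.2; x_2* = 15 + 0.75·46.2/3 = 26.55.
At M' = 212.8: x_2* = 41.75. Change: 41.75 − 26.55 = 15.2.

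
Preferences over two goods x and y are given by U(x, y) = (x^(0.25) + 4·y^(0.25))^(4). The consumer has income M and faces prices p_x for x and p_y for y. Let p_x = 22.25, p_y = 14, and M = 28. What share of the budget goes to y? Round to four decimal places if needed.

share on y = 0.8811

MU_x ∝ x^(-0.75), MU_y ∝ 4·y^(-0.75), so MRS = (1/4)·(y/x)^(0.75) = p_x/p_y.
Solve for the ratio: y/x = [4·p_x/p_y]^(4/3).
Substitute y = (y/x)·x into the budget: x* = M/(p_x + p_y·(y/x)).
Numerically y/x = 11.776493, so x* = 28/(22.25 + 14·11.776493) = 0.1496 and y* = 11.776493·0.1496 = 1.7622.
Expenditure on y: 14·1.7622 = 24.6706; share = 0.8811.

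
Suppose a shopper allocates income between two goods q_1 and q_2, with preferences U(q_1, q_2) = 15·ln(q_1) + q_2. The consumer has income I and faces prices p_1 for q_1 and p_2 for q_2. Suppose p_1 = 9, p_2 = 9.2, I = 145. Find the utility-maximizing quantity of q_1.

q_1* = 15.3333

MU_q_1 = 15/q_1, MU_q_2 = 1. Tangency: 15/q_1 = p_1/p_2.
So q_1*(p_1,p_2) = 15·p_2/p_1, independent of income; and q_2* = (I − 15·p_2)/p_2.
At the given prices: q_1* = 15·9.2/9 = 15.3333.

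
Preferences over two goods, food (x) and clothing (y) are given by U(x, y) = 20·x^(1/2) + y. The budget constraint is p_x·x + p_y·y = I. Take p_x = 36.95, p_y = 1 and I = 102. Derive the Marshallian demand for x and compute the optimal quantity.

Plugging in: x* = (10·1/36.95)² = 0.0732.

x* = 0.0732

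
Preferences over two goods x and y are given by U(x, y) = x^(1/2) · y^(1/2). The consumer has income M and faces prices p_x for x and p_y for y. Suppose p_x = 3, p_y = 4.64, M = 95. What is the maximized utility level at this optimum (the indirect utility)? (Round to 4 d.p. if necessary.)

The MRS is y/x. Set MRS = p_x/p_y.
So 0.5·p_y·y = 0.5·p_x·x; combined with the budget, a share 0.5 of income goes to x.
Demand: x*(p_x,p_y,M) = 0.5·M/p_x and y* = 0.5·M/p_y.
At p_x=3, p_y=4.64, M=95: x* = 0.5·95/3 = 15.8333, y* = 10.2371.
Utility at the optimum: U(15.8333, 10.2371) = 12.7313.

V = 12.7313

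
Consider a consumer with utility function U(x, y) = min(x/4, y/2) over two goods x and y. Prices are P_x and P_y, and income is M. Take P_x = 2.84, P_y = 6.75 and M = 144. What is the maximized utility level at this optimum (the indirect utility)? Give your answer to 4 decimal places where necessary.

Demand: x*(P_x,P_y,M) = 4·M/(4·P_x + 2·P_y), y* = 2·M/(4·P_x + 2·P_y).
Here 4·2.84 + 2·6.75 = 24.86, giving x* = 23.1698 and y* = 11.5849.
Utility at the optimum: U(23.1698, 11.5849) = 5.7924.

V = 5.7924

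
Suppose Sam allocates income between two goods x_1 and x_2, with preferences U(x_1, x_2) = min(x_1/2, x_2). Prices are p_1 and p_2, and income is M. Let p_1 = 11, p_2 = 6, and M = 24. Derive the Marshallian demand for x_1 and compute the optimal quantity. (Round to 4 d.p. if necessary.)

x_1* = 1.7143

Leontief preferences: the optimum is at the kink where x_1/2 = x_2/1, i.e. x_2 = (1/2)·x_1.
Budget: p_1·x_1 + p_2·(1/2)·x_1 = M, so (2·p_1 + p_2)·x_1 = 2·M.
Demand: x_1*(p_1,p_2,M) = 2·M/(2·p_1 + p_2), x_2* = M/(2·p_1 + p_2).
Here 2·11 + 6 = 28, giving x_1* = 1.7143.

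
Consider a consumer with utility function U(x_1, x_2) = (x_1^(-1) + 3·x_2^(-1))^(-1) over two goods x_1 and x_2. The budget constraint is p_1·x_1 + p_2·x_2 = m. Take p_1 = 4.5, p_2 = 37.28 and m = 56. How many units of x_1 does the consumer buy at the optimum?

x_1* = 2.0792

MRS = MU_x_1/MU_x_2 = (1/3)·(x_2/x_1)^(2). Set equal to p_1/p_2.
Hence x_2/x_1 = (3·p_1/p_2)^(1/(2)), i.e. raised to the 0.5 power.
Substitute x_2 = (x_2/x_1)·x_1 into the budget: x_1* = m/(p_1 + p_2·(x_2/x_1)).
Numerically x_2/x_1 = 0.601768, so x_1* = 56/(4.5 + 37.28·0.601768) = 2.0792.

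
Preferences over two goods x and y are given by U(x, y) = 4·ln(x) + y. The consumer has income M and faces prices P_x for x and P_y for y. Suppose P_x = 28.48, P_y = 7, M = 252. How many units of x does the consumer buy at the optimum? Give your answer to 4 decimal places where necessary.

x* = 0.9831

At the given prices: x* = 4·7/28.48 = 0.9831.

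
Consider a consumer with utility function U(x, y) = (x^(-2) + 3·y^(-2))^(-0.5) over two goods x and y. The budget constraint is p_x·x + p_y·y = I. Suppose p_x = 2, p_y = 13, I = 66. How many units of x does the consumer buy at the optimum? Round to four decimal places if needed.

x* = 5.4788

MRS = MU_x/MU_y = (1/3)·(y/x)^(3). Set equal to p_x/p_y.
Solve for the ratio: y/x = [3·p_x/p_y]^(1/3).
With the ratio pinned down, the budget gives x* = I/(p_x + p_y·(y/x)) and y* = (y/x)·x*.
Numerically y/x = 0.772804, so x* = 66/(2 + 13·0.772804) = 5.4788.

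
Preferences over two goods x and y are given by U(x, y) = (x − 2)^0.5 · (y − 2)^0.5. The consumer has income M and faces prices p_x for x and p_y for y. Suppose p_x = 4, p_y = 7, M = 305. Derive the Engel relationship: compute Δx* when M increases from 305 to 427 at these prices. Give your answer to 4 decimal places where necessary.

MRS = (y−2)/(x−2). Tangency with p_x/p_y gives y−2 = (p_x/p_y)·(x−2).
Substituting into the budget: x* = 2 + 0.5·(M − 2·p_x − 2·p_y)/p_x, and y* = 2 + 0.5·(…)/p_y.
Discretionary income = 305 − 2·4 − 2·7 = 283; x* = 2 + 0.5·283/4 = 37.375.
At M' = 427: x* = 52.625. Change: 52.625 − 37.375 = 15.25.

Δx* = 15.25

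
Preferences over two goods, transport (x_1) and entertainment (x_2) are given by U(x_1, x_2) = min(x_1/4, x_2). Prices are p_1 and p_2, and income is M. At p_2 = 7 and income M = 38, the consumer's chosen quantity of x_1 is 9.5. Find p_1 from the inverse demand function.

p_1 = 2.25

With perfect complements, no substitution: consume in ratio x_1:x_2 = 4:1.
Budget: p_1·x_1 + p_2·(1/4)·x_1 = M, so (4·p_1 + p_2)·x_1 = 4·M.
Demand: x_1*(p_1,p_2,M) = 4·M/(4·p_1 + p_2), x_2* = M/(4·p_1 + p_2).
Set x_1* = 9.5 in the demand function and solve for p_1: p_1 = 2.25.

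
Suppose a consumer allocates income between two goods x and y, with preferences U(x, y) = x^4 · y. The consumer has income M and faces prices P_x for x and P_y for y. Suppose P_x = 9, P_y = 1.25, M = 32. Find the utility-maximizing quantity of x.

MU_x/MU_y = (4·y)/(x); tangency sets this equal to P_x/P_y.
Rearranging, P_y·y = (1/4)·P_x·x. Substituting into the budget gives P_x·x·(1 + (1/4)) = M.
Demand: x*(P_x,P_y,M) = 0.8·M/P_x and y* = 0.2·M/P_y.
At P_x=9, P_y=1.25, M=32: x* = 0.8·32/9 = 2.8444.

x* = 2.8444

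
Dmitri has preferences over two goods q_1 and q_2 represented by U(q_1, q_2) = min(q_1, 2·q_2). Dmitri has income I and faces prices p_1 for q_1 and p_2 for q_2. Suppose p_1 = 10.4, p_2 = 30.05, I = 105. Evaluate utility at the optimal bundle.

V = 4.1298

With perfect complements, no substitution: consume in ratio q_1:q_2 = 2:1.
Budget: p_1·q_1 + p_2·(1/2)·q_1 = I, so (2·p_1 + p_2)·q_1 = 2·I.
Demand: q_1*(p_1,p_2,I) = 2·I/(2·p_1 + p_2), q_2* = I/(2·p_1 + p_2).
Here 2·10.4 + 30.05 = 50.85, giving q_1* = 4.1298 and q_2* = 2.0649.
Utility at the optimum: U(4.1298, 2.0649) = 4.1298.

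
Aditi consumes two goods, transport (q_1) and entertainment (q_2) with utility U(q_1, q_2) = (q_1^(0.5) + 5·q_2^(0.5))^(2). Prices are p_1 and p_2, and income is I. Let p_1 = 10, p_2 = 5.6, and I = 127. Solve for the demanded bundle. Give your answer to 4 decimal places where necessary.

q_1* = 0.2782, q_2* = 22.1817

MU_q_1 ∝ q_1^(-0.5), MU_q_2 ∝ 5·q_2^(-0.5), so MRS = (1/5)·(q_2/q_1)^(0.5) = p_1/p_2.
Hence q_2/q_1 = (5·p_1/p_2)^(1/(0.5)), i.e. raised to the 2 power.
Substitute q_2 = (q_2/q_1)·q_1 into the budget: q_1* = I/(p_1 + p_2·(q_2/q_1)).
Numerically q_2/q_1 = 79.719388, so q_1* = 127/(10 + 5.6·79.719388) = 0.2782 and q_2* = 79.719388·0.2782 = 22.1817.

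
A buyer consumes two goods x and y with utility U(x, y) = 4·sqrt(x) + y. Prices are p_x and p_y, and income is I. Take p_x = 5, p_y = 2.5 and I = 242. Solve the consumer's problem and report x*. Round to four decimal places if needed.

x* = 1

MU_x = 2/√x, MU_y = 1. Tangency: 2/√x = p_x/p_y.
Thus x* = (2·p_y/p_x)² — independent of I — with the rest of income spent on y.
Plugging in: x* = (2·2.5/5)² = 1.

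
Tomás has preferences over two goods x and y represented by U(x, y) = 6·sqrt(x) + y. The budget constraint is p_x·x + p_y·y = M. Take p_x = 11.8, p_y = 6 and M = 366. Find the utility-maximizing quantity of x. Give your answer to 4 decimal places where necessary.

Set MRS = p_x/p_y: 3·x^(−1/2) = p_x/p_y.
Solve: √x = 3·p_y/p_x, so x*(p_x,p_y) = (3·p_y/p_x)², and y* = (M − p_x·x*)/p_y.
Plugging in: x* = (3·6/11.8)² = 2.3269.

x* = 2.3269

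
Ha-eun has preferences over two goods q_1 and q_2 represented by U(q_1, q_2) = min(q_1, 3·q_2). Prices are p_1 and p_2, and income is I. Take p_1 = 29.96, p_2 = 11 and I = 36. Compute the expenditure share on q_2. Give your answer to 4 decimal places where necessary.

share on q_2 = 0.109

Leontief preferences: the optimum is at the kink where q_1/3 = q_2/1, i.e. q_2 = (1/3)·q_1.
Budget: p_1·q_1 + p_2·(1/3)·q_1 = I, so (3·p_1 + p_2)·q_1 = 3·I.
Demand: q_1*(p_1,p_2,I) = 3·I/(3·p_1 + p_2), q_2* = I/(3·p_1 + p_2).
Here 3·29.96 + 11 = 100.88, giving q_1* = 1.0706 and q_2* = 0.3569.
Expenditure on q_2: 11·0.3569 = 3.9255; share = 0.109.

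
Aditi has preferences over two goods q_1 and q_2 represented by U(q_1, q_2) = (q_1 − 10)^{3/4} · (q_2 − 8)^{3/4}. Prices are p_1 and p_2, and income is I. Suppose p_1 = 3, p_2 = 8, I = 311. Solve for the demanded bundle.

q_1* = 46.1667, q_2* = 21.5625

MRS = (q_2−8)/(q_1−10). Tangency with p_1/p_2 gives q_2−8 = (p_1/p_2)·(q_1−10).
Substituting into the budget: q_1* = 10 + 0.5·(I − 10·p_1 − 8·p_2)/p_1, and q_2* = 8 + 0.5·(…)/p_2.
Discretionary income = 311 − 10·3 − 8·8 = 217; q_1* = 10 + 0.5·217/3 = 46.1667; q_2* = 8 + 0.5·217/8 = 21.5625.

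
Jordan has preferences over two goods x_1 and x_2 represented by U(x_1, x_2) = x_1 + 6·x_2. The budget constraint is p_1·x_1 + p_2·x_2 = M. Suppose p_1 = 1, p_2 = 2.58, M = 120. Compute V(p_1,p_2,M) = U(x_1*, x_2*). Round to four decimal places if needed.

Perfect substitutes: compare marginal utility per dollar. 1/p_1 vs 6/p_2 → 1 vs 2.3256.
x_2 gives more utility per dollar, so spend all income on x_2: x_2* = M/p_2, x_1* = 0.
Numerically: x_1* = 0, x_2* = 46.5116.
Utility at the optimum: U(0, 46.5116) = 279.0698.

V = 279.0698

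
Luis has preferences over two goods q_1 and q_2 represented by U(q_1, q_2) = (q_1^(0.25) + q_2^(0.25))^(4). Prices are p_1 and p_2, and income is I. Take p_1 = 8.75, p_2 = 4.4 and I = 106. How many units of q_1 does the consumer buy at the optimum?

From the CES first-order condition, (q_2/q_1)^(0.75) = p_1/p_2.
Solve for the ratio: q_2/q_1 = [p_1/p_2]^(4/3).
With the ratio pinned down, the budget gives q_1* = I/(p_1 + p_2·(q_2/q_1)) and q_2* = (q_2/q_1)·q_1*.
Numerically q_2/q_1 = 2.50077, so q_1* = 106/(8.75 + 4.4·2.50077) = 5.3662.

q_1* = 5.3662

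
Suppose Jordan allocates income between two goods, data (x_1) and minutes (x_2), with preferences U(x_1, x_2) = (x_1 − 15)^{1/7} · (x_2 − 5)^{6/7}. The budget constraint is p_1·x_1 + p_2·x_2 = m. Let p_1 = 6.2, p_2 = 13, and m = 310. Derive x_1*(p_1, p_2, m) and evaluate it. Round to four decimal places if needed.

x_1* = 18.5023

MRS = (1/6)·(x_2−5)/(x_1−15). Tangency with p_1/p_2 gives x_2−5 = 6·(p_1/p_2)·(x_1−15).
After buying the subsistence bundle (15, 5), a share 1/7 of the remaining income goes to x_1: x_1* = 15 + 1/7·(m − 15p_1 − 5p_2)/p_1.
Discretionary income = 310 − 15·6.2 − 5·13 = 152; x_1* = 15 + 1/7·152/6.2 = 18.5023.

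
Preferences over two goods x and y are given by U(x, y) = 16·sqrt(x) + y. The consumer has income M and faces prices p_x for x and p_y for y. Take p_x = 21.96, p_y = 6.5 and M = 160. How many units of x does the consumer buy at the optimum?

Utility is quasi-linear in y; the FOC for x is 8/√x = p_x/p_y.
Solve: √x = 8·p_y/p_x, so x*(p_x,p_y) = (8·p_y/p_x)², and y* = (M − p_x·x*)/p_y.
Plugging in: x* = (8·6.5/21.96)² = 5.6071.

x* = 5.6071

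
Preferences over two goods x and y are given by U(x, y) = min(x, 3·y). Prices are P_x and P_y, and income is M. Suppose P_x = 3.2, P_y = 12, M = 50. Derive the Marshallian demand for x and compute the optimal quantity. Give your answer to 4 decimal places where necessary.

With perfect complements, no substitution: consume in ratio x:y = 3:1.
Budget: P_x·x + P_y·(1/3)·x = M, so (3·P_x + P_y)·x = 3·M.
Demand: x*(P_x,P_y,M) = 3·M/(3·P_x + P_y), y* = M/(3·P_x + P_y).
Here 3·3.2 + 12 = 21.6, giving x* = 6.9444.

x* = 6.9444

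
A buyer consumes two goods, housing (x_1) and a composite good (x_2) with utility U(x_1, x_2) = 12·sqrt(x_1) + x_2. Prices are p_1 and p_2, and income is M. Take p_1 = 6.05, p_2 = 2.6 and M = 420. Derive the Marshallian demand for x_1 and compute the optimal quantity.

Set MRS = p_1/p_2: 6·x_1^(−1/2) = p_1/p_2.
Solve: √x_1 = 6·p_2/p_1, so x_1*(p_1,p_2) = (6·p_2/p_1)², and x_2* = (M − p_1·x_1*)/p_2.
Plugging in: x_1* = (6·2.6/6.05)² = 6.6487.

x_1* = 6.6487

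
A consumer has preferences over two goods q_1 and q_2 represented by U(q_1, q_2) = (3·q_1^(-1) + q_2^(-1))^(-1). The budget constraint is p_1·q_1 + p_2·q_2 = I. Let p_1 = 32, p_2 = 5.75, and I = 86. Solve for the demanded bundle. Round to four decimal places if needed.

MU_q_1 ∝ 3·q_1^(-2), MU_q_2 ∝ q_2^(-2), so MRS = 3·(q_2/q_1)^(2) = p_1/p_2.
Hence q_2/q_1 = ((1/3)·p_1/p_2)^(1/(2)), i.e. raised to the 0.5 power.
With the ratio pinned down, the budget gives q_1* = I/(p_1 + p_2·(q_2/q_1)) and q_2* = (q_2/q_1)·q_1*.
Numerically q_2/q_1 = 1.36201, so q_1* = 86/(32 + 5.75·1.36201) = 2.1591 and q_2* = 1.36201·2.1591 = 2.9407.

q_1* = 2.1591, q_2* = 2.9407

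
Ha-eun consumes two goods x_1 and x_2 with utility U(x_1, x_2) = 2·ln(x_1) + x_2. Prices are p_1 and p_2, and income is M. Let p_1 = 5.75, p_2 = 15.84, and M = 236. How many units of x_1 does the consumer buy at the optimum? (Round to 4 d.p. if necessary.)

x_1* = 5.5096

MU_x_1 = 2/x_1, MU_x_2 = 1. Tangency: 2/x_1 = p_1/p_2.
So x_1*(p_1,p_2) = 2·p_2/p_1, independent of income; and x_2* = (M − 2·p_2)/p_2.
At the given prices: x_1* = 2·15.84/5.75 = 5.5096.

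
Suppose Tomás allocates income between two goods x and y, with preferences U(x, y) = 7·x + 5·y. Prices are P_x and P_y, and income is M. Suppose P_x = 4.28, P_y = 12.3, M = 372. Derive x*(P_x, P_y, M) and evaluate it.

Perfect substitutes: compare marginal utility per dollar. 7/P_x vs 5/P_y → 1.6355 vs 0.4065.
x gives more utility per dollar, so spend all income on x: x* = M/P_x, y* = 0.
Numerically: x* = 86.9159, y* = 0.

x* = 86.9159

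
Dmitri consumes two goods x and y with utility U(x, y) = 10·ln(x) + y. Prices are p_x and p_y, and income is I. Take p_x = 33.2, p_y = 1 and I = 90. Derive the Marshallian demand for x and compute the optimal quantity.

x* = 0.3012

Set MRS = p_x/p_y: (10/x)/1 = p_x/p_y.
So x*(p_x,p_y) = 10·p_y/p_x, independent of income; and y* = (I − 10·p_y)/p_y.
At the given prices: x* = 10·1/33.2 = 0.3012.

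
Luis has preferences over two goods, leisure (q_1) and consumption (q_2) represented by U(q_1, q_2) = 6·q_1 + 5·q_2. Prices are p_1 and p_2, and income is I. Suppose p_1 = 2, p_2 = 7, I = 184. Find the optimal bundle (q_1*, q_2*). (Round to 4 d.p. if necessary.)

q_1* = 92, q_2* = 0

Linear utility — the consumer picks whichever good has higher MU/price: 6/2 = 3 vs 5/7 = 0.7143.
q_1 gives more utility per dollar, so spend all income on q_1: q_1* = I/p_1, q_2* = 0.
Numerically: q_1* = 92, q_2* = 0.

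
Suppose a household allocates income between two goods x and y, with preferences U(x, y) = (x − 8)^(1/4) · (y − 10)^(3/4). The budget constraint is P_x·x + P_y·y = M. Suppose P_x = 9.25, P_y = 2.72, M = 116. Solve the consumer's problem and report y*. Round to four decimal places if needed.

MRS = (1/3)·(y−10)/(x−8). Tangency with P_x/P_y gives y−10 = 3·(P_x/P_y)·(x−8).
After buying the subsistence bundle (8, 10), a share 0.25 of the remaining income goes to x: x* = 8 + 0.25·(M − 8P_x − 10P_y)/P_x.
Discretionary income = 116 − 8·9.25 − 10·2.72 = 14.8; y* = 10 + 0.75·14.8/2.72 = 14.0809.

y* = 14.0809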